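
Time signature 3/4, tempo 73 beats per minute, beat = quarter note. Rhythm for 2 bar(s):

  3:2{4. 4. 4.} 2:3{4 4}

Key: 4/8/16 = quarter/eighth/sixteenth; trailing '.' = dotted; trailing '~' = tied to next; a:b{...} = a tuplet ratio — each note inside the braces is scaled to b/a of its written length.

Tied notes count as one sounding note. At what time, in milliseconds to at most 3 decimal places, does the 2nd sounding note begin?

note 2 onset = 1b = 821.918ms

1. 0.0ms @ 0 + 821.918ms (1)
2. 821.918ms @ 1 + 821.918ms (1)
3. 1643.836ms @ 2 + 821.918ms (1)
4. 2465.753ms @ 3 + 1232.877ms (3/2)
5. 3698.63ms @ 9/2 + 1232.877ms (3/2)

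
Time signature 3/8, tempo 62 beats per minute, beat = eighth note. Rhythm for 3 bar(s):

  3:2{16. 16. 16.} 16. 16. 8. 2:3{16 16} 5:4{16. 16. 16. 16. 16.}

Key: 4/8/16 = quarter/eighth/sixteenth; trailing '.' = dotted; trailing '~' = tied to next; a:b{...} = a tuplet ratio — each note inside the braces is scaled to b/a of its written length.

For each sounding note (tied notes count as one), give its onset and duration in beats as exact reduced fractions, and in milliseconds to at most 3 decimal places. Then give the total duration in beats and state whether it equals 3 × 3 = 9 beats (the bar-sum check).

1) 0.0ms=0b +483.871ms=1/2b
2) 483.871ms=1/2b +483.871ms=1/2b
3) 967.742ms=1b +483.871ms=1/2b
4) 1451.613ms=3/2b +725.806ms=3/4b
5) 2177.419ms=9/4b +725.806ms=3/4b
6) 2903.226ms=3b +1451.613ms=3/2b
7) 4354.839ms=9/2b +725.806ms=3/4b
8) 5080.645ms=21/4b +725.806ms=3/4b
9) 5806.452ms=6b +580.645ms=3/5b
10) 6387.097ms=33/5b +580.645ms=3/5b
11) 6967.742ms=36/5b +580.645ms=3/5b
12) 7548.387ms=39/5b +580.645ms=3/5b
13) 8129.032ms=42/5b +580.645ms=3/5b
Σ=9b of 9 (62bpm 3/8) — PASS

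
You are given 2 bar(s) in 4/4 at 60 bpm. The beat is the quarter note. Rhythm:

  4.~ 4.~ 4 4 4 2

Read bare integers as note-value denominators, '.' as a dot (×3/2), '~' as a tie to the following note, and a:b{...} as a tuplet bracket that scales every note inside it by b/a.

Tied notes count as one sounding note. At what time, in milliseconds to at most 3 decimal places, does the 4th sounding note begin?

note 4 onset = 6b = 6000.0ms

1. 0.0ms @ 0 + 4000.0ms (4)
2. 4000.0ms @ 4 + 1000.0ms (1)
3. 5000.0ms @ 5 + 1000.0ms (1)
4. 6000.0ms @ 6 + 2000.0ms (2)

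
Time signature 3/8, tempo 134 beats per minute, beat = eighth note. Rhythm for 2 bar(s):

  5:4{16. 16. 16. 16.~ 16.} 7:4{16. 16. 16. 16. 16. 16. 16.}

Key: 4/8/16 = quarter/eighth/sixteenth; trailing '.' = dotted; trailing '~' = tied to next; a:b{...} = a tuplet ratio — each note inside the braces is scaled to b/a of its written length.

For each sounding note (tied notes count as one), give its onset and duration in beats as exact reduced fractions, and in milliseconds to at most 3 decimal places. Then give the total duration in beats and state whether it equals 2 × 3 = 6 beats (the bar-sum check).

1) 0.0ms=0b +268.657ms=3/5b
2) 268.657ms=3/5b +268.657ms=3/5b
3) 537.313ms=6/5b +268.657ms=3/5b
4) 805.97ms=9/5b +537.313ms=6/5b
5) 1343.284ms=3b +191.898ms=3/7b
6) 1535.181ms=24/7b +191.898ms=3/7b
7) 1727.079ms=27/7b +191.898ms=3/7b
8) 1918.977ms=30/7b +191.898ms=3/7b
9) 2110.874ms=33/7b +191.898ms=3/7b
10) 2302.772ms=36/7b +191.898ms=3/7b
11) 2494.67ms=39/7b +191.898ms=3/7b
Σ=6b of 6 (134bpm 3/8) — PASS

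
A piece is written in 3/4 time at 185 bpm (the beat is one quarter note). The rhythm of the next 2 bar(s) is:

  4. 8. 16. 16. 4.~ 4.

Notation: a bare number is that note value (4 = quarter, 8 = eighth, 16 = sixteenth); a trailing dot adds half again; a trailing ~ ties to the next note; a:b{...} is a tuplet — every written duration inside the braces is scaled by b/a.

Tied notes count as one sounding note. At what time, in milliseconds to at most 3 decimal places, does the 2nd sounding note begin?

note 2 onset = 3/2b = 486.486ms

1. 0.0ms @ 0 + 486.486ms (3/2)
2. 486.486ms @ 3/2 + 243.243ms (3/4)
3. 729.73ms @ 9/4 + 121.622ms (3/8)
4. 851.351ms @ 21/8 + 121.622ms (3/8)
5. 972.973ms @ 3 + 972.973ms (3)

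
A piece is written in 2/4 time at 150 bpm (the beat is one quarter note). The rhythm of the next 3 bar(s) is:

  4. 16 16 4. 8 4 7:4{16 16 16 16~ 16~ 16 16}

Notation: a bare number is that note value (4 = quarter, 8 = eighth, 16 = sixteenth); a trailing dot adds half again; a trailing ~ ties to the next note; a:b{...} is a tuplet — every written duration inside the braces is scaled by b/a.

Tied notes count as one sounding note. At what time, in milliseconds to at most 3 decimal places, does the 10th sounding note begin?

1. 0.0ms @ 0 + 600.0ms (3/2)
2. 600.0ms @ 3/2 + 100.0ms (1/4)
3. 700.0ms @ 7/4 + 100.0ms (1/4)
4. 800.0ms @ 2 + 600.0ms (3/2)
5. 1400.0ms @ 7/2 + 200.0ms (1/2)
6. 1600.0ms @ 4 + 400.0ms (1)
7. 2000.0ms @ 5 + 57.143ms (1/7)
8. 2057.143ms @ 36/7 + 57.143ms (1/7)
9. 2114.286ms @ 37/7 + 57.143ms (1/7)
10. 2171.429ms @ 38/7 + 171.429ms (3/7)
11. 2342.857ms @ 41/7 + 57.143ms (1/7)

note 10 onset = 38/7b = 2171.429ms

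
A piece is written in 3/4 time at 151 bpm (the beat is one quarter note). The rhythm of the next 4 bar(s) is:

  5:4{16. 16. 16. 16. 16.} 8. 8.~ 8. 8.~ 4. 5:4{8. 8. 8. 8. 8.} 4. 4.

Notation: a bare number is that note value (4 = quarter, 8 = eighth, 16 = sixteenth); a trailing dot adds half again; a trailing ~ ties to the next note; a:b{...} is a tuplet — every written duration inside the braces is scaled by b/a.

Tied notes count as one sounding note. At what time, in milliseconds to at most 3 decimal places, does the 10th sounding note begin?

note 10 onset = 33/5b = 2622.517ms

1. 0.0ms @ 0 + 119.205ms (3/10)
2. 119.205ms @ 3/10 + 119.205ms (3/10)
3. 238.411ms @ 3/5 + 119.205ms (3/10)
4. 357.616ms @ 9/10 + 119.205ms (3/10)
5. 476.821ms @ 6/5 + 119.205ms (3/10)
6. 596.026ms @ 3/2 + 298.013ms (3/4)
7. 894.04ms @ 9/4 + 596.026ms (3/2)
8. 1490.066ms @ 15/4 + 894.04ms (9/4)
9. 2384.106ms @ 6 + 238.411ms (3/5)
10. 2622.517ms @ 33/5 + 238.411ms (3/5)
11. 2860.927ms @ 36/5 + 238.411ms (3/5)
12. 3099.338ms @ 39/5 + 238.411ms (3/5)
13. 3337.748ms @ 42/5 + 238.411ms (3/5)
14. 3576.159ms @ 9 + 596.026ms (3/2)
15. 4172.185ms @ 21/2 + 596.026ms (3/2)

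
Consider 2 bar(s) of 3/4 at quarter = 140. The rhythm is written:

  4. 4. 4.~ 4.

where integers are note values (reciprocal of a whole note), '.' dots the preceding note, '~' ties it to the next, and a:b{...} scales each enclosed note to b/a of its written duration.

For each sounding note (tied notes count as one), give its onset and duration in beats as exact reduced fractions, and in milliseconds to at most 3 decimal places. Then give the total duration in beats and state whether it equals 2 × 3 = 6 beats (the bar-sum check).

1) 0.0ms=0b +642.857ms=3/2b
2) 642.857ms=3/2b +642.857ms=3/2b
3) 1285.714ms=3b +1285.714ms=3b
Σ=6b of 6 (140bpm 3/4) — PASS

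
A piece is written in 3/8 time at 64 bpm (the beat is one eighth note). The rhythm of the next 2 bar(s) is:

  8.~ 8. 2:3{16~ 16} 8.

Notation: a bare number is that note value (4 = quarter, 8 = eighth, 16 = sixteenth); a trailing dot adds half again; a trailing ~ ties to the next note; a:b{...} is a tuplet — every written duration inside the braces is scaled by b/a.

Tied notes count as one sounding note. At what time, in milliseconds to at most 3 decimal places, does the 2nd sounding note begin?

note 2 onset = 3b = 2812.5ms

1. 0.0ms @ 0 + 2812.5ms (3)
2. 2812.5ms @ 3 + 1406.25ms (3/2)
3. 4218.75ms @ 9/2 + 1406.25ms (3/2)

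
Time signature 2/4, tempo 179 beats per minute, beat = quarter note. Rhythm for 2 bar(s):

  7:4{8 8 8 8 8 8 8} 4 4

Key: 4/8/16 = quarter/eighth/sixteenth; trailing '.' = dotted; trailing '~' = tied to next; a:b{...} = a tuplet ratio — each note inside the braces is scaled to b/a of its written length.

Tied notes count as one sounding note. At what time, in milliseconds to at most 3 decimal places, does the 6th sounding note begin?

note 6 onset = 10/7b = 478.851ms

1. 0.0ms @ 0 + 95.77ms (2/7)
2. 95.77ms @ 2/7 + 95.77ms (2/7)
3. 191.54ms @ 4/7 + 95.77ms (2/7)
4. 287.31ms @ 6/7 + 95.77ms (2/7)
5. 383.081ms @ 8/7 + 95.77ms (2/7)
6. 478.851ms @ 10/7 + 95.77ms (2/7)
7. 574.621ms @ 12/7 + 95.77ms (2/7)
8. 670.391ms @ 2 + 335.196ms (1)
9. 1005.587ms @ 3 + 335.196ms (1)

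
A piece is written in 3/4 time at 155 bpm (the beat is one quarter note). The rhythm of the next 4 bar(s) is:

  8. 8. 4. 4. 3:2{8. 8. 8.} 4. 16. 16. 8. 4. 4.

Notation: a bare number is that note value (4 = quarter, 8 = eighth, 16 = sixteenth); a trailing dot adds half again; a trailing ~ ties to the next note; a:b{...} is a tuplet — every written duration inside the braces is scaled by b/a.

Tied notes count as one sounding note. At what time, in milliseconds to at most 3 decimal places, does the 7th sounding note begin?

1. 0.0ms @ 0 + 290.323ms (3/4)
2. 290.323ms @ 3/4 + 290.323ms (3/4)
3. 580.645ms @ 3/2 + 580.645ms (3/2)
4. 1161.29ms @ 3 + 580.645ms (3/2)
5. 1741.935ms @ 9/2 + 193.548ms (1/2)
6. 1935.484ms @ 5 + 193.548ms (1/2)
7. 2129.032ms @ 11/2 + 193.548ms (1/2)
8. 2322.581ms @ 6 + 580.645ms (3/2)
9. 2903.226ms @ 15/2 + 145.161ms (3/8)
10. 3048.387ms @ 63/8 + 145.161ms (3/8)
11. 3193.548ms @ 33/4 + 290.323ms (3/4)
12. 3483.871ms @ 9 + 580.645ms (3/2)
13. 4064.516ms @ 21/2 + 580.645ms (3/2)

note 7 onset = 11/2b = 2129.032ms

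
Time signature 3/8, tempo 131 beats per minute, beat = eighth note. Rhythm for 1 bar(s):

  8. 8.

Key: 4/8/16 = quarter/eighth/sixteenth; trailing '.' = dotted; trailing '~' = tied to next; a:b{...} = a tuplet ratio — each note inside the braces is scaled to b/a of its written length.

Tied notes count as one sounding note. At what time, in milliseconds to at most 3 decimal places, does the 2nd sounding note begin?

note 2 onset = 3/2b = 687.023ms

1. 0.0ms @ 0 + 687.023ms (3/2)
2. 687.023ms @ 3/2 + 687.023ms (3/2)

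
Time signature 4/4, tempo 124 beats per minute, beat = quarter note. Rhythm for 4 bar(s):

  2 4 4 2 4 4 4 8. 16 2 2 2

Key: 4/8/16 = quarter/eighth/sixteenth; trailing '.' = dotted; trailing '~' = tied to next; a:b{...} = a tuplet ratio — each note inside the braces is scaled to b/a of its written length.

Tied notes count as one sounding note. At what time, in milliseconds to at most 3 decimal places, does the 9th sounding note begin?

1. 0.0ms @ 0 + 967.742ms (2)
2. 967.742ms @ 2 + 483.871ms (1)
3. 1451.613ms @ 3 + 483.871ms (1)
4. 1935.484ms @ 4 + 967.742ms (2)
5. 2903.226ms @ 6 + 483.871ms (1)
6. 3387.097ms @ 7 + 483.871ms (1)
7. 3870.968ms @ 8 + 483.871ms (1)
8. 4354.839ms @ 9 + 362.903ms (3/4)
9. 4717.742ms @ 39/4 + 120.968ms (1/4)
10. 4838.71ms @ 10 + 967.742ms (2)
11. 5806.452ms @ 12 + 967.742ms (2)
12. 6774.194ms @ 14 + 967.742ms (2)

note 9 onset = 39/4b = 4717.742ms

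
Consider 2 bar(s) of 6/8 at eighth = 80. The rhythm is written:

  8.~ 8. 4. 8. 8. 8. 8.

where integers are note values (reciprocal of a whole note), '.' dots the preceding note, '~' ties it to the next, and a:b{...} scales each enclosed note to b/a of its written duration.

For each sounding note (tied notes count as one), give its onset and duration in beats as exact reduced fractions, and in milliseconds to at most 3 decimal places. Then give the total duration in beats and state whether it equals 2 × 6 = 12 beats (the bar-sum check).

1) 0.0ms=0b +2250.0ms=3b
2) 2250.0ms=3b +2250.0ms=3b
3) 4500.0ms=6b +1125.0ms=3/2b
4) 5625.0ms=15/2b +1125.0ms=3/2b
5) 6750.0ms=9b +1125.0ms=3/2b
6) 7875.0ms=21/2b +1125.0ms=3/2b
Σ=12b of 12 (80bpm 6/8) — PASS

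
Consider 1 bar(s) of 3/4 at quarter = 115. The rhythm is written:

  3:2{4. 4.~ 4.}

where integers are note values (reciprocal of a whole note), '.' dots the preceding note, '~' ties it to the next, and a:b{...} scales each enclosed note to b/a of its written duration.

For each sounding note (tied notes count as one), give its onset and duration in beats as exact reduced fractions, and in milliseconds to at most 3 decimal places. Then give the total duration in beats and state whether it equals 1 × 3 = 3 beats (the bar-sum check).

1) 0.0ms=0b +521.739ms=1b
2) 521.739ms=1b +1043.478ms=2b
Σ=3b of 3 (115bpm 3/4) — PASS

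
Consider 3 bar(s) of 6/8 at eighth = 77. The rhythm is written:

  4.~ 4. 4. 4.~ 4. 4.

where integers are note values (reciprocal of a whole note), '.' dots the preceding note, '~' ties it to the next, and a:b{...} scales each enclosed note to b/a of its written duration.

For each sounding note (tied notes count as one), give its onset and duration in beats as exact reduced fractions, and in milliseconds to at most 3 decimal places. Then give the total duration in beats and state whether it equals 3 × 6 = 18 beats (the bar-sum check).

1) 0.0ms=0b +4675.325ms=6b
2) 4675.325ms=6b +2337.662ms=3b
3) 7012.987ms=9b +4675.325ms=6b
4) 11688.312ms=15b +2337.662ms=3b
Σ=18b of 18 (77bpm 6/8) — PASS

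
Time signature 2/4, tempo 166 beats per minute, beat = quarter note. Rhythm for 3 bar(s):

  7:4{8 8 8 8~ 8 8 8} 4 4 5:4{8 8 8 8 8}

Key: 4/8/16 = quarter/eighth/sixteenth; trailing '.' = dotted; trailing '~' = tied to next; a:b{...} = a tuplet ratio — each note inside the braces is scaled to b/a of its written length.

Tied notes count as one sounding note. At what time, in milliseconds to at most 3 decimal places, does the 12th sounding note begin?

note 12 onset = 26/5b = 1879.518ms

1. 0.0ms @ 0 + 103.27ms (2/7)
2. 103.27ms @ 2/7 + 103.27ms (2/7)
3. 206.54ms @ 4/7 + 103.27ms (2/7)
4. 309.811ms @ 6/7 + 206.54ms (4/7)
5. 516.351ms @ 10/7 + 103.27ms (2/7)
6. 619.621ms @ 12/7 + 103.27ms (2/7)
7. 722.892ms @ 2 + 361.446ms (1)
8. 1084.337ms @ 3 + 361.446ms (1)
9. 1445.783ms @ 4 + 144.578ms (2/5)
10. 1590.361ms @ 22/5 + 144.578ms (2/5)
11. 1734.94ms @ 24/5 + 144.578ms (2/5)
12. 1879.518ms @ 26/5 + 144.578ms (2/5)
13. 2024.096ms @ 28/5 + 144.578ms (2/5)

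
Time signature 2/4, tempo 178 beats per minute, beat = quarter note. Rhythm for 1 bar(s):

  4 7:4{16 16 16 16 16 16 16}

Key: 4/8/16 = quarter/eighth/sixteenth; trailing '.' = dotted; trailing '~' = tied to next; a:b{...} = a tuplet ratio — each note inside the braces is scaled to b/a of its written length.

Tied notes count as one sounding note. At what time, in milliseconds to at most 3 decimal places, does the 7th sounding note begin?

1. 0.0ms @ 0 + 337.079ms (1)
2. 337.079ms @ 1 + 48.154ms (1/7)
3. 385.233ms @ 8/7 + 48.154ms (1/7)
4. 433.387ms @ 9/7 + 48.154ms (1/7)
5. 481.541ms @ 10/7 + 48.154ms (1/7)
6. 529.695ms @ 11/7 + 48.154ms (1/7)
7. 577.849ms @ 12/7 + 48.154ms (1/7)
8. 626.003ms @ 13/7 + 48.154ms (1/7)

note 7 onset = 12/7b = 577.849ms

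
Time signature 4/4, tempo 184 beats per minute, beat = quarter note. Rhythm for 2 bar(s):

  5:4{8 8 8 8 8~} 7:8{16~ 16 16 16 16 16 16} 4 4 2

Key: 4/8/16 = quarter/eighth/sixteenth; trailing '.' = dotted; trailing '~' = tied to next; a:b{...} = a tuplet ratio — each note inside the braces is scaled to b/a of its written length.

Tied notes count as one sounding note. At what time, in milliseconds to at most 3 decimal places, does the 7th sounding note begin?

1. 0.0ms @ 0 + 130.435ms (2/5)
2. 130.435ms @ 2/5 + 130.435ms (2/5)
3. 260.87ms @ 4/5 + 130.435ms (2/5)
4. 391.304ms @ 6/5 + 130.435ms (2/5)
5. 521.739ms @ 8/5 + 316.77ms (34/35)
6. 838.509ms @ 18/7 + 93.168ms (2/7)
7. 931.677ms @ 20/7 + 93.168ms (2/7)
8. 1024.845ms @ 22/7 + 93.168ms (2/7)
9. 1118.012ms @ 24/7 + 93.168ms (2/7)
10. 1211.18ms @ 26/7 + 93.168ms (2/7)
11. 1304.348ms @ 4 + 326.087ms (1)
12. 1630.435ms @ 5 + 326.087ms (1)
13. 1956.522ms @ 6 + 652.174ms (2)

note 7 onset = 20/7b = 931.677ms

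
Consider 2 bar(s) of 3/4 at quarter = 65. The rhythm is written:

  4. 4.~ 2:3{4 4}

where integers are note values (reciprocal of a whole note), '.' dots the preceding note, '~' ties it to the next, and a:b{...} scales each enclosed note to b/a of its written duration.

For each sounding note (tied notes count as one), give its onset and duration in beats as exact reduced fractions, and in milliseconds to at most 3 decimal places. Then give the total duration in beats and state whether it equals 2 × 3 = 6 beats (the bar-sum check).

1) 0.0ms=0b +1384.615ms=3/2b
2) 1384.615ms=3/2b +2769.231ms=3b
3) 4153.846ms=9/2b +1384.615ms=3/2b
Σ=6b of 6 (65bpm 3/4) — PASS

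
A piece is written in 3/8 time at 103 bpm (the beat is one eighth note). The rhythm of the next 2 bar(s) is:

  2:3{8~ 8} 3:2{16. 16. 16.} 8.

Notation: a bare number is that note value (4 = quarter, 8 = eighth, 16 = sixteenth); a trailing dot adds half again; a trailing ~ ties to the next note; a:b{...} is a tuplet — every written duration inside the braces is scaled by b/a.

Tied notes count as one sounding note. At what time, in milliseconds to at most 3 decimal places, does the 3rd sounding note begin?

1. 0.0ms @ 0 + 1747.573ms (3)
2. 1747.573ms @ 3 + 291.262ms (1/2)
3. 2038.835ms @ 7/2 + 291.262ms (1/2)
4. 2330.097ms @ 4 + 291.262ms (1/2)
5. 2621.359ms @ 9/2 + 873.786ms (3/2)

note 3 onset = 7/2b = 2038.835ms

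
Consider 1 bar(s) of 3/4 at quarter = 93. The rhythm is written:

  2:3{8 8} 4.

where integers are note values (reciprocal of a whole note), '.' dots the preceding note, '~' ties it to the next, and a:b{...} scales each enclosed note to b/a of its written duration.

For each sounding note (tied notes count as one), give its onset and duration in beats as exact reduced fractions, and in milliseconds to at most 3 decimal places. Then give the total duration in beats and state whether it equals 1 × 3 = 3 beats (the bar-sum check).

1) 0.0ms=0b +483.871ms=3/4b
2) 483.871ms=3/4b +483.871ms=3/4b
3) 967.742ms=3/2b +967.742ms=3/2b
Σ=3b of 3 (93bpm 3/4) — PASS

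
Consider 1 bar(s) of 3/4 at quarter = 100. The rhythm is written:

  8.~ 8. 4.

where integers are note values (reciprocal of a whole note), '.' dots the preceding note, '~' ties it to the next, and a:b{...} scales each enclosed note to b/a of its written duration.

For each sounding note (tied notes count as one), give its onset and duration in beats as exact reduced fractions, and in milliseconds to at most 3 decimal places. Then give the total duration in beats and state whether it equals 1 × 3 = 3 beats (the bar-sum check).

1) 0.0ms=0b +900.0ms=3/2b
2) 900.0ms=3/2b +900.0ms=3/2b
Σ=3b of 3 (100bpm 3/4) — PASS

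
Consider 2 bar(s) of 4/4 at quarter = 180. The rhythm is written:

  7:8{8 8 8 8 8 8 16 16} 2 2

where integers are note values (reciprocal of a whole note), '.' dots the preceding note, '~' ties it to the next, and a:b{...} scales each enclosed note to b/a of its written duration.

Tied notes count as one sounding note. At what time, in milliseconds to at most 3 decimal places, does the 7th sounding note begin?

note 7 onset = 24/7b = 1142.857ms

1. 0.0ms @ 0 + 190.476ms (4/7)
2. 190.476ms @ 4/7 + 190.476ms (4/7)
3. 380.952ms @ 8/7 + 190.476ms (4/7)
4. 571.429ms @ 12/7 + 190.476ms (4/7)
5. 761.905ms @ 16/7 + 190.476ms (4/7)
6. 952.381ms @ 20/7 + 190.476ms (4/7)
7. 1142.857ms @ 24/7 + 95.238ms (2/7)
8. 1238.095ms @ 26/7 + 95.238ms (2/7)
9. 1333.333ms @ 4 + 666.667ms (2)
10. 2000.0ms @ 6 + 666.667ms (2)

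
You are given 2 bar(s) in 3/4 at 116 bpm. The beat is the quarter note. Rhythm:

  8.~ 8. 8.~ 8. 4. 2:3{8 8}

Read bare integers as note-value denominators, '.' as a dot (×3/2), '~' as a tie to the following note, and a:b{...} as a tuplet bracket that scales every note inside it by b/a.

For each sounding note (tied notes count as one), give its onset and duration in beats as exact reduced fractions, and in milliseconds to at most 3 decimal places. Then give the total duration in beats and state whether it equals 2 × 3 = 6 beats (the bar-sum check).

1) 0.0ms=0b +775.862ms=3/2b
2) 775.862ms=3/2b +775.862ms=3/2b
3) 1551.724ms=3b +775.862ms=3/2b
4) 2327.586ms=9/2b +387.931ms=3/4b
5) 2715.517ms=21/4b +387.931ms=3/4b
Σ=6b of 6 (116bpm 3/4) — PASS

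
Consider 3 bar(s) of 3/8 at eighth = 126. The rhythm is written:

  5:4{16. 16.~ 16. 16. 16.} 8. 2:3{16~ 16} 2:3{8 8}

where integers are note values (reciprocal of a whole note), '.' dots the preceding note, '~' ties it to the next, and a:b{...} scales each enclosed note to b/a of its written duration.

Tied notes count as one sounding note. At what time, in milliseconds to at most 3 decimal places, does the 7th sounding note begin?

note 7 onset = 6b = 2857.143ms

1. 0.0ms @ 0 + 285.714ms (3/5)
2. 285.714ms @ 3/5 + 571.429ms (6/5)
3. 857.143ms @ 9/5 + 285.714ms (3/5)
4. 1142.857ms @ 12/5 + 285.714ms (3/5)
5. 1428.571ms @ 3 + 714.286ms (3/2)
6. 2142.857ms @ 9/2 + 714.286ms (3/2)
7. 2857.143ms @ 6 + 714.286ms (3/2)
8. 3571.429ms @ 15/2 + 714.286ms (3/2)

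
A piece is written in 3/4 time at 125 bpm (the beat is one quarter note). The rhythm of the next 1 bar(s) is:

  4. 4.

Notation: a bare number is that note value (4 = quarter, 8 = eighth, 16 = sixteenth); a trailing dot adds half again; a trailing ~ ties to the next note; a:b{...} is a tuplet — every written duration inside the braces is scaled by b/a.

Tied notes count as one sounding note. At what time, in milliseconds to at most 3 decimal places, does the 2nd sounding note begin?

note 2 onset = 3/2b = 720.0ms

1. 0.0ms @ 0 + 720.0ms (3/2)
2. 720.0ms @ 3/2 + 720.0ms (3/2)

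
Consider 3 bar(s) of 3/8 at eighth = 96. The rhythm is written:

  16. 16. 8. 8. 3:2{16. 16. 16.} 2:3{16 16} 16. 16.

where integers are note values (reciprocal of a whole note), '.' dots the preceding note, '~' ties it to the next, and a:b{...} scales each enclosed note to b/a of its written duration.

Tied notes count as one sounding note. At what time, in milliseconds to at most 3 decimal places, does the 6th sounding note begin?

note 6 onset = 5b = 3125.0ms

1. 0.0ms @ 0 + 468.75ms (3/4)
2. 468.75ms @ 3/4 + 468.75ms (3/4)
3. 937.5ms @ 3/2 + 937.5ms (3/2)
4. 1875.0ms @ 3 + 937.5ms (3/2)
5. 2812.5ms @ 9/2 + 312.5ms (1/2)
6. 3125.0ms @ 5 + 312.5ms (1/2)
7. 3437.5ms @ 11/2 + 312.5ms (1/2)
8. 3750.0ms @ 6 + 468.75ms (3/4)
9. 4218.75ms @ 27/4 + 468.75ms (3/4)
10. 4687.5ms @ 15/2 + 468.75ms (3/4)
11. 5156.25ms @ 33/4 + 468.75ms (3/4)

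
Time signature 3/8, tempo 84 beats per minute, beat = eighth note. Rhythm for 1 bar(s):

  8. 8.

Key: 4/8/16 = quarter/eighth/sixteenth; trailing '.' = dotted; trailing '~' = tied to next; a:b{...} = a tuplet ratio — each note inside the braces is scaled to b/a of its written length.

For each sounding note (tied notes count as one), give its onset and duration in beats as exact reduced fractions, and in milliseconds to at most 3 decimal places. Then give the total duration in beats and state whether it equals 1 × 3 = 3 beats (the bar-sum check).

1) 0.0ms=0b +1071.429ms=3/2b
2) 1071.429ms=3/2b +1071.429ms=3/2b
Σ=3b of 3 (84bpm 3/8) — PASS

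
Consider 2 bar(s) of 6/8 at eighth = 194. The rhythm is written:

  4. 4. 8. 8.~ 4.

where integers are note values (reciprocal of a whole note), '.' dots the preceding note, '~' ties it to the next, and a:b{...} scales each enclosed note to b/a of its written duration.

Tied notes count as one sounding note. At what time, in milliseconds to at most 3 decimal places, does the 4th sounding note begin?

1. 0.0ms @ 0 + 927.835ms (3)
2. 927.835ms @ 3 + 927.835ms (3)
3. 1855.67ms @ 6 + 463.918ms (3/2)
4. 2319.588ms @ 15/2 + 1391.753ms (9/2)

note 4 onset = 15/2b = 2319.588ms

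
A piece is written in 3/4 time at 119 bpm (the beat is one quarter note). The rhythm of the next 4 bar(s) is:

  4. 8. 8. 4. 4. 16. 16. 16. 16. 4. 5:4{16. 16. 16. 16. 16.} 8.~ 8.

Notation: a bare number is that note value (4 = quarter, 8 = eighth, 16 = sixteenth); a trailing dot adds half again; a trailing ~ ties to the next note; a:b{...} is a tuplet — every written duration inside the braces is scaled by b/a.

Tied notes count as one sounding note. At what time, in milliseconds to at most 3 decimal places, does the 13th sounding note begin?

note 13 onset = 48/5b = 4840.336ms

1. 0.0ms @ 0 + 756.303ms (3/2)
2. 756.303ms @ 3/2 + 378.151ms (3/4)
3. 1134.454ms @ 9/4 + 378.151ms (3/4)
4. 1512.605ms @ 3 + 756.303ms (3/2)
5. 2268.908ms @ 9/2 + 756.303ms (3/2)
6. 3025.21ms @ 6 + 189.076ms (3/8)
7. 3214.286ms @ 51/8 + 189.076ms (3/8)
8. 3403.361ms @ 27/4 + 189.076ms (3/8)
9. 3592.437ms @ 57/8 + 189.076ms (3/8)
10. 3781.513ms @ 15/2 + 756.303ms (3/2)
11. 4537.815ms @ 9 + 151.261ms (3/10)
12. 4689.076ms @ 93/10 + 151.261ms (3/10)
13. 4840.336ms @ 48/5 + 151.261ms (3/10)
14. 4991.597ms @ 99/10 + 151.261ms (3/10)
15. 5142.857ms @ 51/5 + 151.261ms (3/10)
16. 5294.118ms @ 21/2 + 756.303ms (3/2)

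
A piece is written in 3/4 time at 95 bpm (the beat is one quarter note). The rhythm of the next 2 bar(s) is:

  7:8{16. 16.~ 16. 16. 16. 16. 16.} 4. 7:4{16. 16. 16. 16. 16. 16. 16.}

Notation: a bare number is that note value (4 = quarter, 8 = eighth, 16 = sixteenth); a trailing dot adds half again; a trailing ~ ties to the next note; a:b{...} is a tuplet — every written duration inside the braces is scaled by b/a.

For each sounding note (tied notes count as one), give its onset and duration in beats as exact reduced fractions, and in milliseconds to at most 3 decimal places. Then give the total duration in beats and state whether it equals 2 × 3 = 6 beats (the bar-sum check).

1) 0.0ms=0b +270.677ms=3/7b
2) 270.677ms=3/7b +541.353ms=6/7b
3) 812.03ms=9/7b +270.677ms=3/7b
4) 1082.707ms=12/7b +270.677ms=3/7b
5) 1353.383ms=15/7b +270.677ms=3/7b
6) 1624.06ms=18/7b +270.677ms=3/7b
7) 1894.737ms=3b +947.368ms=3/2b
8) 2842.105ms=9/2b +135.338ms=3/14b
9) 2977.444ms=33/7b +135.338ms=3/14b
10) 3112.782ms=69/14b +135.338ms=3/14b
11) 3248.12ms=36/7b +135.338ms=3/14b
12) 3383.459ms=75/14b +135.338ms=3/14b
13) 3518.797ms=39/7b +135.338ms=3/14b
14) 3654.135ms=81/14b +135.338ms=3/14b
Σ=6b of 6 (95bpm 3/4) — PASS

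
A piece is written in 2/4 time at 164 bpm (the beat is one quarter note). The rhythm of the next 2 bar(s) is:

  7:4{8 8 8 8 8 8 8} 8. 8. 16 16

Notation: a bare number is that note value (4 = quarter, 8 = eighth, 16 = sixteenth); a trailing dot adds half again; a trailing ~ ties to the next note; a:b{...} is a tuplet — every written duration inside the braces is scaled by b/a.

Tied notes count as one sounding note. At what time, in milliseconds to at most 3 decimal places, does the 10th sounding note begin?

1. 0.0ms @ 0 + 104.53ms (2/7)
2. 104.53ms @ 2/7 + 104.53ms (2/7)
3. 209.059ms @ 4/7 + 104.53ms (2/7)
4. 313.589ms @ 6/7 + 104.53ms (2/7)
5. 418.118ms @ 8/7 + 104.53ms (2/7)
6. 522.648ms @ 10/7 + 104.53ms (2/7)
7. 627.178ms @ 12/7 + 104.53ms (2/7)
8. 731.707ms @ 2 + 274.39ms (3/4)
9. 1006.098ms @ 11/4 + 274.39ms (3/4)
10. 1280.488ms @ 7/2 + 91.463ms (1/4)
11. 1371.951ms @ 15/4 + 91.463ms (1/4)

note 10 onset = 7/2b = 1280.488ms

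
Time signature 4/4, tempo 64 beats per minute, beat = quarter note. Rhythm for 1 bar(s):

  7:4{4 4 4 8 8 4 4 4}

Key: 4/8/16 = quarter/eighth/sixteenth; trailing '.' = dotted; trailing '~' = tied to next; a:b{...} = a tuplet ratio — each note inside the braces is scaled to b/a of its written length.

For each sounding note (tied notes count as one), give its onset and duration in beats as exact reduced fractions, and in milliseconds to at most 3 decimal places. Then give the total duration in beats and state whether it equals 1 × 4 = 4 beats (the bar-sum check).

1) 0.0ms=0b +535.714ms=4/7b
2) 535.714ms=4/7b +535.714ms=4/7b
3) 1071.429ms=8/7b +535.714ms=4/7b
4) 1607.143ms=12/7b +267.857ms=2/7b
5) 1875.0ms=2b +267.857ms=2/7b
6) 2142.857ms=16/7b +535.714ms=4/7b
7) 2678.571ms=20/7b +535.714ms=4/7b
8) 3214.286ms=24/7b +535.714ms=4/7b
Σ=4b of 4 (64bpm 4/4) — PASS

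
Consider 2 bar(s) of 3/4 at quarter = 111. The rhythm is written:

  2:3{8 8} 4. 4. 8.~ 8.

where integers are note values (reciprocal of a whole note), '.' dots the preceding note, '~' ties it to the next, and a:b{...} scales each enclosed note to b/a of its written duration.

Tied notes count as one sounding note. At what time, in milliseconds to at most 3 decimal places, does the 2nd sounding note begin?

note 2 onset = 3/4b = 405.405ms

1. 0.0ms @ 0 + 405.405ms (3/4)
2. 405.405ms @ 3/4 + 405.405ms (3/4)
3. 810.811ms @ 3/2 + 810.811ms (3/2)
4. 1621.622ms @ 3 + 810.811ms (3/2)
5. 2432.432ms @ 9/2 + 810.811ms (3/2)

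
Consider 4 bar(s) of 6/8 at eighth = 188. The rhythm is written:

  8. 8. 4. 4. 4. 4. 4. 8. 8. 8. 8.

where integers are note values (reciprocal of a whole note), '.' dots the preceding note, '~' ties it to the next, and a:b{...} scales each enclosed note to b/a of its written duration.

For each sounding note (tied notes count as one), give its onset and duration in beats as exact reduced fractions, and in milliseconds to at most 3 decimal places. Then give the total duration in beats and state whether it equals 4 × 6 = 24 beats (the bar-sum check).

1) 0.0ms=0b +478.723ms=3/2b
2) 478.723ms=3/2b +478.723ms=3/2b
3) 957.447ms=3b +957.447ms=3b
4) 1914.894ms=6b +957.447ms=3b
5) 2872.34ms=9b +957.447ms=3b
6) 3829.787ms=12b +957.447ms=3b
7) 4787.234ms=15b +957.447ms=3b
8) 5744.681ms=18b +478.723ms=3/2b
9) 6223.404ms=39/2b +478.723ms=3/2b
10) 6702.128ms=21b +478.723ms=3/2b
11) 7180.851ms=45/2b +478.723ms=3/2b
Σ=24b of 24 (188bpm 6/8) — PASS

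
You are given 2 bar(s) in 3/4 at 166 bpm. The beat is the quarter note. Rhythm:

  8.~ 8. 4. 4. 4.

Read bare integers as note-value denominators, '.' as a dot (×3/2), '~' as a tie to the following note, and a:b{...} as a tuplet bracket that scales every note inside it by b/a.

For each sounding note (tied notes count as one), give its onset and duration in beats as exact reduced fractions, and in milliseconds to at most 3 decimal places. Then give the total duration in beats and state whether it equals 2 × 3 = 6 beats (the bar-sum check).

1) 0.0ms=0b +542.169ms=3/2b
2) 542.169ms=3/2b +542.169ms=3/2b
3) 1084.337ms=3b +542.169ms=3/2b
4) 1626.506ms=9/2b +542.169ms=3/2b
Σ=6b of 6 (166bpm 3/4) — PASS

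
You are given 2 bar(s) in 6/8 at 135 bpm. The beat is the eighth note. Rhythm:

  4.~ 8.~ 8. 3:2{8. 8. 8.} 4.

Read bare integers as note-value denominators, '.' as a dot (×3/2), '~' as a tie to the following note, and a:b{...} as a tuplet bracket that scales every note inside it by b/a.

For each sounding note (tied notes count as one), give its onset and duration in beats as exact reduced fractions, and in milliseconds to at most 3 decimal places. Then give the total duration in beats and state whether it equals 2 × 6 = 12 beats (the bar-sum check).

1) 0.0ms=0b +2666.667ms=6b
2) 2666.667ms=6b +444.444ms=1b
3) 3111.111ms=7b +444.444ms=1b
4) 3555.556ms=8b +444.444ms=1b
5) 4000.0ms=9b +1333.333ms=3b
Σ=12b of 12 (135bpm 6/8) — PASS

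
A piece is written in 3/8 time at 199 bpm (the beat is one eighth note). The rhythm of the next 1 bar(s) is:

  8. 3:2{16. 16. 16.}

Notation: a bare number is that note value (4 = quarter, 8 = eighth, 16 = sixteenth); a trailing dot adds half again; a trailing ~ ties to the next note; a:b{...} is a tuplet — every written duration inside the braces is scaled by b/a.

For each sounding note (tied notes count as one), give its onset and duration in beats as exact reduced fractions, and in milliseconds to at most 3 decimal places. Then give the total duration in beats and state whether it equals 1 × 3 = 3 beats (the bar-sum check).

1) 0.0ms=0b +452.261ms=3/2b
2) 452.261ms=3/2b +150.754ms=1/2b
3) 603.015ms=2b +150.754ms=1/2b
4) 753.769ms=5/2b +150.754ms=1/2b
Σ=3b of 3 (199bpm 3/8) — PASS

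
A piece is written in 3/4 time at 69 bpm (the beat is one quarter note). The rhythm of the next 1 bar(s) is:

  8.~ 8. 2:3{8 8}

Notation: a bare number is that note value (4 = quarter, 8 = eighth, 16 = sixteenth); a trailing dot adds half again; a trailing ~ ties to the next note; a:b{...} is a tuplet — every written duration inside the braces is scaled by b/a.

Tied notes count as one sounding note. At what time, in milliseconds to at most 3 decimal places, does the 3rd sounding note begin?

1. 0.0ms @ 0 + 1304.348ms (3/2)
2. 1304.348ms @ 3/2 + 652.174ms (3/4)
3. 1956.522ms @ 9/4 + 652.174ms (3/4)

note 3 onset = 9/4b = 1956.522ms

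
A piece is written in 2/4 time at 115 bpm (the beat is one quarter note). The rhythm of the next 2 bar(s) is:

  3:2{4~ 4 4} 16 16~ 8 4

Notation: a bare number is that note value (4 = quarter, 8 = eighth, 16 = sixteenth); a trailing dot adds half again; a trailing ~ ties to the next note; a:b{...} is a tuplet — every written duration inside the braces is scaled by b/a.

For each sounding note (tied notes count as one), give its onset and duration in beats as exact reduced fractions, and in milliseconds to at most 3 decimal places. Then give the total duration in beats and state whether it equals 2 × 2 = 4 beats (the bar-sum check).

1) 0.0ms=0b +695.652ms=4/3b
2) 695.652ms=4/3b +347.826ms=2/3b
3) 1043.478ms=2b +130.435ms=1/4b
4) 1173.913ms=9/4b +391.304ms=3/4b
5) 1565.217ms=3b +521.739ms=1b
Σ=4b of 4 (115bpm 2/4) — PASS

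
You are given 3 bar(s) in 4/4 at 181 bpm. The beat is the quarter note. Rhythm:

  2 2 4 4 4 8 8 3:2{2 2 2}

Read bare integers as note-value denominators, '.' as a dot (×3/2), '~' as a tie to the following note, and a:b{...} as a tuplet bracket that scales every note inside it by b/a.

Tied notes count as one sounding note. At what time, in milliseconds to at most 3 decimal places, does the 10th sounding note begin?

note 10 onset = 32/3b = 3535.912ms

1. 0.0ms @ 0 + 662.983ms (2)
2. 662.983ms @ 2 + 662.983ms (2)
3. 1325.967ms @ 4 + 331.492ms (1)
4. 1657.459ms @ 5 + 331.492ms (1)
5. 1988.95ms @ 6 + 331.492ms (1)
6. 2320.442ms @ 7 + 165.746ms (1/2)
7. 2486.188ms @ 15/2 + 165.746ms (1/2)
8. 2651.934ms @ 8 + 441.989ms (4/3)
9. 3093.923ms @ 28/3 + 441.989ms (4/3)
10. 3535.912ms @ 32/3 + 441.989ms (4/3)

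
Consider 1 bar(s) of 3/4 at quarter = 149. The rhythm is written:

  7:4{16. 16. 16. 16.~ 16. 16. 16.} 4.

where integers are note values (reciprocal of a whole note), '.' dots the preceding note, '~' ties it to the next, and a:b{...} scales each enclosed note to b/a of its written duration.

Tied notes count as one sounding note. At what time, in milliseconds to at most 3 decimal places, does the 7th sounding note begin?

1. 0.0ms @ 0 + 86.29ms (3/14)
2. 86.29ms @ 3/14 + 86.29ms (3/14)
3. 172.579ms @ 3/7 + 86.29ms (3/14)
4. 258.869ms @ 9/14 + 172.579ms (3/7)
5. 431.448ms @ 15/14 + 86.29ms (3/14)
6. 517.737ms @ 9/7 + 86.29ms (3/14)
7. 604.027ms @ 3/2 + 604.027ms (3/2)

note 7 onset = 3/2b = 604.027ms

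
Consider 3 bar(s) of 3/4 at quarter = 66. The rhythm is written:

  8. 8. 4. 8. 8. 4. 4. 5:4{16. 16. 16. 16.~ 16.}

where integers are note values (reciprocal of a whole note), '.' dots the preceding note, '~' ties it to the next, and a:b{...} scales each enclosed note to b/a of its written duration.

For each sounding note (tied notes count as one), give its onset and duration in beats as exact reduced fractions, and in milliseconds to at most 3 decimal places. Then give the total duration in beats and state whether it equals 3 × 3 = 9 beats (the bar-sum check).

1) 0.0ms=0b +681.818ms=3/4b
2) 681.818ms=3/4b +681.818ms=3/4b
3) 1363.636ms=3/2b +1363.636ms=3/2b
4) 2727.273ms=3b +681.818ms=3/4b
5) 3409.091ms=15/4b +681.818ms=3/4b
6) 4090.909ms=9/2b +1363.636ms=3/2b
7) 5454.545ms=6b +1363.636ms=3/2b
8) 6818.182ms=15/2b +272.727ms=3/10b
9) 7090.909ms=39/5b +272.727ms=3/10b
10) 7363.636ms=81/10b +272.727ms=3/10b
11) 7636.364ms=42/5b +545.455ms=3/5b
Σ=9b of 9 (66bpm 3/4) — PASS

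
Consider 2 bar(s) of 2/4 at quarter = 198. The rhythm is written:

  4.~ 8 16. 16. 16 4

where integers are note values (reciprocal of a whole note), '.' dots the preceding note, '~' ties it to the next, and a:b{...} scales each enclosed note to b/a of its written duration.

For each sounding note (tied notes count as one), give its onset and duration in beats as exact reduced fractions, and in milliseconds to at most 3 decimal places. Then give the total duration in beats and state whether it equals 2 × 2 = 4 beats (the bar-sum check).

1) 0.0ms=0b +606.061ms=2b
2) 606.061ms=2b +113.636ms=3/8b
3) 719.697ms=19/8b +113.636ms=3/8b
4) 833.333ms=11/4b +75.758ms=1/4b
5) 909.091ms=3b +303.03ms=1b
Σ=4b of 4 (198bpm 2/4) — PASS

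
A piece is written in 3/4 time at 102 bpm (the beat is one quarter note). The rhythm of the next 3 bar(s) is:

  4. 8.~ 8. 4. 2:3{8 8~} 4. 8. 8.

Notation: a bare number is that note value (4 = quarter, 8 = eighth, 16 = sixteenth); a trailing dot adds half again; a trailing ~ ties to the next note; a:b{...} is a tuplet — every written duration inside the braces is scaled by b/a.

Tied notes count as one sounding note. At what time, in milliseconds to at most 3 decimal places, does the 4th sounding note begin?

note 4 onset = 9/2b = 2647.059ms

1. 0.0ms @ 0 + 882.353ms (3/2)
2. 882.353ms @ 3/2 + 882.353ms (3/2)
3. 1764.706ms @ 3 + 882.353ms (3/2)
4. 2647.059ms @ 9/2 + 441.176ms (3/4)
5. 3088.235ms @ 21/4 + 1323.529ms (9/4)
6. 4411.765ms @ 15/2 + 441.176ms (3/4)
7. 4852.941ms @ 33/4 + 441.176ms (3/4)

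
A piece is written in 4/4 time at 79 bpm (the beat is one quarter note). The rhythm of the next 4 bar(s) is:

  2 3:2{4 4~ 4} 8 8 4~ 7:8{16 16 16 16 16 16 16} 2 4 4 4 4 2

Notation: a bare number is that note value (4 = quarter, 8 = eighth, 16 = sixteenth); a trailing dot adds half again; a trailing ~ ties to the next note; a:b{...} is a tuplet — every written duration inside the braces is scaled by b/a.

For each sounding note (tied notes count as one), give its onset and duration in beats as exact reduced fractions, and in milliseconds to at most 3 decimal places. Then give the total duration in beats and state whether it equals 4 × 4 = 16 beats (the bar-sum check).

1) 0.0ms=0b +1518.987ms=2b
2) 1518.987ms=2b +506.329ms=2/3b
3) 2025.316ms=8/3b +1012.658ms=4/3b
4) 3037.975ms=4b +379.747ms=1/2b
5) 3417.722ms=9/2b +379.747ms=1/2b
6) 3797.468ms=5b +976.492ms=9/7b
7) 4773.96ms=44/7b +216.998ms=2/7b
8) 4990.958ms=46/7b +216.998ms=2/7b
9) 5207.957ms=48/7b +216.998ms=2/7b
10) 5424.955ms=50/7b +216.998ms=2/7b
11) 5641.953ms=52/7b +216.998ms=2/7b
12) 5858.951ms=54/7b +216.998ms=2/7b
13) 6075.949ms=8b +1518.987ms=2b
14) 7594.937ms=10b +759.494ms=1b
15) 8354.43ms=11b +759.494ms=1b
16) 9113.924ms=12b +759.494ms=1b
17) 9873.418ms=13b +759.494ms=1b
18) 10632.911ms=14b +1518.987ms=2b
Σ=16b of 16 (79bpm 4/4) — PASS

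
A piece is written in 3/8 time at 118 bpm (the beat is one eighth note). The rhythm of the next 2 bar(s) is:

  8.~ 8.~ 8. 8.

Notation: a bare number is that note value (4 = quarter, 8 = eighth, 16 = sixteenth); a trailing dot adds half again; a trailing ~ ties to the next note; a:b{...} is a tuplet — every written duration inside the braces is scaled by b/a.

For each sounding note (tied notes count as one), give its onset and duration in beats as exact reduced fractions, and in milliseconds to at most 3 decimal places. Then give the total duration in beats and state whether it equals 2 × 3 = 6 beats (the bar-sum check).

1) 0.0ms=0b +2288.136ms=9/2b
2) 2288.136ms=9/2b +762.712ms=3/2b
Σ=6b of 6 (118bpm 3/8) — PASS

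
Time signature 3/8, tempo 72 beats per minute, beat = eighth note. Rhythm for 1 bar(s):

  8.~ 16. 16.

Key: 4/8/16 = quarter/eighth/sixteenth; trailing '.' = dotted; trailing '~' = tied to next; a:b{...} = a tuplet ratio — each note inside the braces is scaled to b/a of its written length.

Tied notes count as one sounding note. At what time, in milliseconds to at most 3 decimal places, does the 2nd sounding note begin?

1. 0.0ms @ 0 + 1875.0ms (9/4)
2. 1875.0ms @ 9/4 + 625.0ms (3/4)

note 2 onset = 9/4b = 1875.0ms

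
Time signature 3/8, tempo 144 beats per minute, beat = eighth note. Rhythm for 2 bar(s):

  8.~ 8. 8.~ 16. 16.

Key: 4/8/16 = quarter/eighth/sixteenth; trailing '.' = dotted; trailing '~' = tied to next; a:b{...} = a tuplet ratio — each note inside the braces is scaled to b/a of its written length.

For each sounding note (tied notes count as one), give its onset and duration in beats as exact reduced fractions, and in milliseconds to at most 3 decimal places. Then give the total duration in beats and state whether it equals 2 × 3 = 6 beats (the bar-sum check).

1) 0.0ms=0b +1250.0ms=3b
2) 1250.0ms=3b +937.5ms=9/4b
3) 2187.5ms=21/4b +312.5ms=3/4b
Σ=6b of 6 (144bpm 3/8) — PASS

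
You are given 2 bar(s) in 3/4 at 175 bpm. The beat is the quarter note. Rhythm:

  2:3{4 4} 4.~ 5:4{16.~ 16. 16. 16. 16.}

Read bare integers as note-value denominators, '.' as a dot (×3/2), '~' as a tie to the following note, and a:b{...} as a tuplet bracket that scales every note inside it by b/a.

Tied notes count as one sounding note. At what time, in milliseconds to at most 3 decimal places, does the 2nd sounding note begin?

note 2 onset = 3/2b = 514.286ms

1. 0.0ms @ 0 + 514.286ms (3/2)
2. 514.286ms @ 3/2 + 514.286ms (3/2)
3. 1028.571ms @ 3 + 720.0ms (21/10)
4. 1748.571ms @ 51/10 + 102.857ms (3/10)
5. 1851.429ms @ 27/5 + 102.857ms (3/10)
6. 1954.286ms @ 57/10 + 102.857ms (3/10)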